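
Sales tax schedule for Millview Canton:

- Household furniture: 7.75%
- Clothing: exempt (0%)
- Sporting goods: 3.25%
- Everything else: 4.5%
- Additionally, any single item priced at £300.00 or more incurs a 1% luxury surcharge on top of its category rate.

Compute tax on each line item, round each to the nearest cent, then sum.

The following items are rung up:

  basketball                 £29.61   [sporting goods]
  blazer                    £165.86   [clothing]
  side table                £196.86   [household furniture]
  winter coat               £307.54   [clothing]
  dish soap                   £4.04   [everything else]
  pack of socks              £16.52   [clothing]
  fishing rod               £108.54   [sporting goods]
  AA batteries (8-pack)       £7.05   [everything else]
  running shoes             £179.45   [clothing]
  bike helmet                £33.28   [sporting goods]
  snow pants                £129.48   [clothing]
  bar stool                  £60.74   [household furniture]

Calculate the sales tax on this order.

£29.12

Basketball £29.61: sporting goods → 3.25% → £0.96
Blazer £165.86: clothing → 0% → £0.00
Side table £196.86: household furniture → 7.75% → £15.26
Winter coat £307.54: clothing → 0% + 1% surcharge = 1% → £3.08
Dish soap £4.04: everything else → 4.5% → £0.18
Pack of socks £16.52: clothing → 0% → £0.00
Fishing rod £108.54: sporting goods → 3.25% → £3.53
AA batteries (8-pack) £7.05: everything else → 4.5% → £0.32
Running shoes £179.45: clothing → 0% → £0.00
Bike helmet £33.28: sporting goods → 3.25% → £1.08
Snow pants £129.48: clothing → 0% → £0.00
Bar stool £60.74: household furniture → 7.75% → £4.71
Total tax = £0.96 + £15.26 + £3.08 + £0.18 + £3.53 + £0.32 + £1.08 + £4.71 = £29.12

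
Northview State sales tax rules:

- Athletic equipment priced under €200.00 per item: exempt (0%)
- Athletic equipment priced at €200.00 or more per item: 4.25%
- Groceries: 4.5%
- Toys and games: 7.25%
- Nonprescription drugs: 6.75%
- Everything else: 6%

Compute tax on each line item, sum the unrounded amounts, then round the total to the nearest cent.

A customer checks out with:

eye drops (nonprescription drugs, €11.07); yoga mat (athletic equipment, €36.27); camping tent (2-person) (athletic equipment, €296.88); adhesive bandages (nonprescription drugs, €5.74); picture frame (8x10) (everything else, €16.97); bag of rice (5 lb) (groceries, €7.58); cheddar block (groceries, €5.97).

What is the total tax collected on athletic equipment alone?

Yoga mat €36.27: athletic equipment, under €200.00 → 0% → €0.00
Camping tent (2-person) €296.88: athletic equipment, €200.00 or more → 4.25% → €12.6174
Tax on athletic equipment: unrounded sum = €12.6174 → €12.62

€12.62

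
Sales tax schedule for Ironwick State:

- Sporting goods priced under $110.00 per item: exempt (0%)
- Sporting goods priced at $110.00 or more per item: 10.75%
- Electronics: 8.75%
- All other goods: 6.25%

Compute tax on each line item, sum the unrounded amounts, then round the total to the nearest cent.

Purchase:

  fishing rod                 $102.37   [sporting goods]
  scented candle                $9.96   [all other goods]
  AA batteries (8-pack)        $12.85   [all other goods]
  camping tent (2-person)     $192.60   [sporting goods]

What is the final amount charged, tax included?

Fishing rod $102.37: sporting goods, under $110.00 → 0% → $0.00
Scented candle $9.96: all other goods → 6.25% → $0.6225
AA batteries (8-pack) $12.85: all other goods → 6.25% → $0.803125
Camping tent (2-person) $192.60: sporting goods, $110.00 or more → 10.75% → $20.7045
Subtotal = $317.78; unrounded tax = $22.130125 → $22.13; total due = $339.91

$339.91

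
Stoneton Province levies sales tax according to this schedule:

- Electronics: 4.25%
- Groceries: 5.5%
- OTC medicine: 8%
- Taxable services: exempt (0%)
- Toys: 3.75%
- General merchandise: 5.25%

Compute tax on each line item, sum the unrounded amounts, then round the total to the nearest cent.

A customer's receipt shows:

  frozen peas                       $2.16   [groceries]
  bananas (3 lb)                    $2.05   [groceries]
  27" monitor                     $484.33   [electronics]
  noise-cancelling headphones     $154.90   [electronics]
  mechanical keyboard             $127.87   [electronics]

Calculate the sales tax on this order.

$32.83

Frozen peas $2.16: groceries → 5.5% → $0.1188
Bananas (3 lb) $2.05: groceries → 5.5% → $0.11275
27" monitor $484.33: electronics → 4.25% → $20.584025
Noise-cancelling headphones $154.90: electronics → 4.25% → $6.58325
Mechanical keyboard $127.87: electronics → 4.25% → $5.434475
Unrounded tax sum = $32.8333 → $32.83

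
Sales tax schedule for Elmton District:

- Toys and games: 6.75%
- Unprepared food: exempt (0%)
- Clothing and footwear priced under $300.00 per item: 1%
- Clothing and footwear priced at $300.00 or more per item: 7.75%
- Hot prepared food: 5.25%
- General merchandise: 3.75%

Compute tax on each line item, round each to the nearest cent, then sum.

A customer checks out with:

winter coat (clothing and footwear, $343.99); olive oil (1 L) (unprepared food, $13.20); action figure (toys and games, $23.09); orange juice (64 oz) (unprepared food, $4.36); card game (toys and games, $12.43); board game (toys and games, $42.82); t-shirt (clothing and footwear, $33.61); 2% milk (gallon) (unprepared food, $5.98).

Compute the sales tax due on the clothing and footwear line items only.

Winter coat $343.99: clothing and footwear, $300.00 or more → 7.75% → $26.66
T-shirt $33.61: clothing and footwear, under $300.00 → 1% → $0.34
Tax on clothing and footwear = $26.66 + $0.34 = $27.00

$27.00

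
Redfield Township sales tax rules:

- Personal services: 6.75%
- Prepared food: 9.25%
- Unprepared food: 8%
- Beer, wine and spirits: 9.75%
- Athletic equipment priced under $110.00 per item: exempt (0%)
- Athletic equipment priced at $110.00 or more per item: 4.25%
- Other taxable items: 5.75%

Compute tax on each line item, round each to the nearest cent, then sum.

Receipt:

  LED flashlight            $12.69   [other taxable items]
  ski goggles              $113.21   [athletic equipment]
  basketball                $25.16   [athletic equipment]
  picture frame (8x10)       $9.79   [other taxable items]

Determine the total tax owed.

$6.10

LED flashlight $12.69: other taxable items → 5.75% → $0.73
Ski goggles $113.21: athletic equipment, $110.00 or more → 4.25% → $4.81
Basketball $25.16: athletic equipment, under $110.00 → 0% → $0.00
Picture frame (8x10) $9.79: other taxable items → 5.75% → $0.56
Total tax = $0.73 + $4.81 + $0.56 = $6.10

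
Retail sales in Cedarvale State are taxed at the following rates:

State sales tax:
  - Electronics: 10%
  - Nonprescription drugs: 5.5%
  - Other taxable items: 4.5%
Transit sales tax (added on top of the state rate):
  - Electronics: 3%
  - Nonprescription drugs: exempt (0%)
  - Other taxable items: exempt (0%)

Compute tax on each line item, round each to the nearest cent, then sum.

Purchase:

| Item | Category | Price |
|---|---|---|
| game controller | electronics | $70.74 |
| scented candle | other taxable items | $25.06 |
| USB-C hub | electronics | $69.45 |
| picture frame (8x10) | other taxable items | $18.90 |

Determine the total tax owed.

Game controller $70.74: electronics → 10% + 3% transit = 13% → $9.20
Scented candle $25.06: other taxable items → 4.5% + 0% transit = 4.5% → $1.13
USB-C hub $69.45: electronics → 10% + 3% transit = 13% → $9.03
Picture frame (8x10) $18.90: other taxable items → 4.5% + 0% transit = 4.5% → $0.85
Total tax = $9.20 + $1.13 + $9.03 + $0.85 = $20.21

$20.21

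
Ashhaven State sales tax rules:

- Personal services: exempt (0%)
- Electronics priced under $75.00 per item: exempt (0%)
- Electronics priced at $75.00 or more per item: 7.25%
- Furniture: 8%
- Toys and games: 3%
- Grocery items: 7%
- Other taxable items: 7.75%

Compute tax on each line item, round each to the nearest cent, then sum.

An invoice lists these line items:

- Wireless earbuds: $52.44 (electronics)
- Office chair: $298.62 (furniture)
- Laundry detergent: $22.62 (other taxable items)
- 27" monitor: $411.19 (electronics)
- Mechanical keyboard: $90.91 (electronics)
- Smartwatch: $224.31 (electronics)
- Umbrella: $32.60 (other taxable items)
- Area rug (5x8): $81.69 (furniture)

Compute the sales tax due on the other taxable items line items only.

Laundry detergent $22.62: other taxable items → 7.75% → $1.75
Umbrella $32.60: other taxable items → 7.75% → $2.53
Tax on other taxable items = $1.75 + $2.53 = $4.28

$4.28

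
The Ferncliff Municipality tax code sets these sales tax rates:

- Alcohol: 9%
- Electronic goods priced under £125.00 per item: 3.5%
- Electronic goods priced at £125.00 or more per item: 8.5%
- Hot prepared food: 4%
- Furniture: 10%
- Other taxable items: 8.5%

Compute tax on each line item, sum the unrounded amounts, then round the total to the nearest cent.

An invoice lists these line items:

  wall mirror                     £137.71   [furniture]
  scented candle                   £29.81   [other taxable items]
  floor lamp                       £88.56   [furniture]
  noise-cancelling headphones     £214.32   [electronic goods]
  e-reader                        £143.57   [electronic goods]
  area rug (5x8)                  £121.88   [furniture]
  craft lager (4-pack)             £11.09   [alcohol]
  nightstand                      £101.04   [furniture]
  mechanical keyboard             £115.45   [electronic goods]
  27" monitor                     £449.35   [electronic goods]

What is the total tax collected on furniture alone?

£44.92

Wall mirror £137.71: furniture → 10% → £13.771
Floor lamp £88.56: furniture → 10% → £8.856
Area rug (5x8) £121.88: furniture → 10% → £12.188
Nightstand £101.04: furniture → 10% → £10.104
Tax on furniture: unrounded sum = £44.919 → £44.92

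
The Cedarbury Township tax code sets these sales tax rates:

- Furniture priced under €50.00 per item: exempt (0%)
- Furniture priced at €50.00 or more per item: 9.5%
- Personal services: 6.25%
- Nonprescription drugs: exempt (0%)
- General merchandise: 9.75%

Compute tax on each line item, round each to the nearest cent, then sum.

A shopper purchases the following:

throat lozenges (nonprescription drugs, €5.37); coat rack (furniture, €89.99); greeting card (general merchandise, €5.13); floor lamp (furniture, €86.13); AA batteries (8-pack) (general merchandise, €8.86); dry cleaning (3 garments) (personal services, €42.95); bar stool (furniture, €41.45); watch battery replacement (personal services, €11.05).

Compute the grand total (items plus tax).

€312.39

Throat lozenges €5.37: nonprescription drugs → 0% → €0.00
Coat rack €89.99: furniture, €50.00 or more → 9.5% → €8.55
Greeting card €5.13: general merchandise → 9.75% → €0.50
Floor lamp €86.13: furniture, €50.00 or more → 9.5% → €8.18
AA batteries (8-pack) €8.86: general merchandise → 9.75% → €0.86
Dry cleaning (3 garments) €42.95: personal services → 6.25% → €2.68
Bar stool €41.45: furniture, under €50.00 → 0% → €0.00
Watch battery replacement €11.05: personal services → 6.25% → €0.69
Subtotal = €290.93; tax = €21.46; total due = €312.39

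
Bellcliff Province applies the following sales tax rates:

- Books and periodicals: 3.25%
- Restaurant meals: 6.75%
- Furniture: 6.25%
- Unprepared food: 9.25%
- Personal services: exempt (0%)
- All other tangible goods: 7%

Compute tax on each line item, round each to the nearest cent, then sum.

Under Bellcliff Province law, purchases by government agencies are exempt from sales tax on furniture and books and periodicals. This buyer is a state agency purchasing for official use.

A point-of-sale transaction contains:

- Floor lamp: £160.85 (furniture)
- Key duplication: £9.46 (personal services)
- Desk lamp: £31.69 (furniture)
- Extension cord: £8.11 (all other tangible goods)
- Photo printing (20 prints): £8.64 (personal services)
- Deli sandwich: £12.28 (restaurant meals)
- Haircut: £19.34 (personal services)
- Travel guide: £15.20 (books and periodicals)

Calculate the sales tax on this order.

Floor lamp £160.85: furniture, buyer-exempt → 0% → £0.00
Key duplication £9.46: personal services → 0% → £0.00
Desk lamp £31.69: furniture, buyer-exempt → 0% → £0.00
Extension cord £8.11: all other tangible goods → 7% → £0.57
Photo printing (20 prints) £8.64: personal services → 0% → £0.00
Deli sandwich £12.28: restaurant meals → 6.75% → £0.83
Haircut £19.34: personal services → 0% → £0.00
Travel guide £15.20: books and periodicals, buyer-exempt → 0% → £0.00
Total tax = £0.57 + £0.83 = £1.40

£1.40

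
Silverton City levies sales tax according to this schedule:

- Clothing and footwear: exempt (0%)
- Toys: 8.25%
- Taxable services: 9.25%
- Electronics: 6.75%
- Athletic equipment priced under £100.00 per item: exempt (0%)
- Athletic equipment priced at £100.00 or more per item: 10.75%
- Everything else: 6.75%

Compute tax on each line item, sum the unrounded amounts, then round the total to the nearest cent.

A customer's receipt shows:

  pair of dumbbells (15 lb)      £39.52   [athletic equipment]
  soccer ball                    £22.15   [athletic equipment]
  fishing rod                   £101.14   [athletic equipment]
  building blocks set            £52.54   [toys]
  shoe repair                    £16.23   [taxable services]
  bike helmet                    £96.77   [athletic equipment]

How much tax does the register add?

Pair of dumbbells (15 lb) £39.52: athletic equipment, under £100.00 → 0% → £0.00
Soccer ball £22.15: athletic equipment, under £100.00 → 0% → £0.00
Fishing rod £101.14: athletic equipment, £100.00 or more → 10.75% → £10.87255
Building blocks set £52.54: toys → 8.25% → £4.33455
Shoe repair £16.23: taxable services → 9.25% → £1.501275
Bike helmet £96.77: athletic equipment, under £100.00 → 0% → £0.00
Unrounded tax sum = £16.708375 → £16.71

£16.71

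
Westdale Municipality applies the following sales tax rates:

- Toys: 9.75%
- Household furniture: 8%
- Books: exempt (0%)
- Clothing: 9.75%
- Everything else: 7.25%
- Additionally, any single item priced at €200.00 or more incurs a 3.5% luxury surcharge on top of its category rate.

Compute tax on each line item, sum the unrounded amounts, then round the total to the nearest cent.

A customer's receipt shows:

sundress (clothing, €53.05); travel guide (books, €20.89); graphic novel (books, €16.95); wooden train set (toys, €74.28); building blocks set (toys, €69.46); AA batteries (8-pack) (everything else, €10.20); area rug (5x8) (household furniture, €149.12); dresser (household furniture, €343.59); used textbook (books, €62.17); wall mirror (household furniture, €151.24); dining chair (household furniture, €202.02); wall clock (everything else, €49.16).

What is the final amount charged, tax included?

Sundress €53.05: clothing → 9.75% → €5.172375
Travel guide €20.89: books → 0% → €0.00
Graphic novel €16.95: books → 0% → €0.00
Wooden train set €74.28: toys → 9.75% → €7.2423
Building blocks set €69.46: toys → 9.75% → €6.77235
AA batteries (8-pack) €10.20: everything else → 7.25% → €0.7395
Area rug (5x8) €149.12: household furniture → 8% → €11.9296
Dresser €343.59: household furniture → 8% + 3.5% surcharge = 11.5% → €39.51285
Used textbook €62.17: books → 0% → €0.00
Wall mirror €151.24: household furniture → 8% → €12.0992
Dining chair €202.02: household furniture → 8% + 3.5% surcharge = 11.5% → €23.2323
Wall clock €49.16: everything else → 7.25% → €3.5641
Subtotal = €1202.13; unrounded tax = €110.264575 → €110.26; total due = €1312.39

€1312.39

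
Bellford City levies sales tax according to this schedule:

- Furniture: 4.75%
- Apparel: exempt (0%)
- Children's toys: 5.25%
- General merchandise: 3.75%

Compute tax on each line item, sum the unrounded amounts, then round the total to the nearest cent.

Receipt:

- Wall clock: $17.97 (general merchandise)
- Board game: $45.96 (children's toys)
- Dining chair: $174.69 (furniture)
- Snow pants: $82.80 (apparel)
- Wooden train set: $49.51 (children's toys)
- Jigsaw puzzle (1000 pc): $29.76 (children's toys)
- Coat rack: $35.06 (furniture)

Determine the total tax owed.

$17.21

Wall clock $17.97: general merchandise → 3.75% → $0.673875
Board game $45.96: children's toys → 5.25% → $2.4129
Dining chair $174.69: furniture → 4.75% → $8.297775
Snow pants $82.80: apparel → 0% → $0.00
Wooden train set $49.51: children's toys → 5.25% → $2.599275
Jigsaw puzzle (1000 pc) $29.76: children's toys → 5.25% → $1.5624
Coat rack $35.06: furniture → 4.75% → $1.66535
Unrounded tax sum = $17.211575 → $17.21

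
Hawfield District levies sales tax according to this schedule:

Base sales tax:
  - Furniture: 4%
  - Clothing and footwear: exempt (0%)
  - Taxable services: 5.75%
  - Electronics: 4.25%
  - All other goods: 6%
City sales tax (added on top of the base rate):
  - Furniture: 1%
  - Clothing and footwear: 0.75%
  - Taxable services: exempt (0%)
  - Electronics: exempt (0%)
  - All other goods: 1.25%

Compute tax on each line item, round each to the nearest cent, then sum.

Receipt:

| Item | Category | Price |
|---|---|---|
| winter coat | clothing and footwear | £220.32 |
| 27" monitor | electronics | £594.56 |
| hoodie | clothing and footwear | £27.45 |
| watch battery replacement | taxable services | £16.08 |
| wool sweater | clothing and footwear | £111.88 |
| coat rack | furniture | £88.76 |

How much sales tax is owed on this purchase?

£33.33

Winter coat £220.32: clothing and footwear → 0% + 0.75% city = 0.75% → £1.65
27" monitor £594.56: electronics → 4.25% + 0% city = 4.25% → £25.27
Hoodie £27.45: clothing and footwear → 0% + 0.75% city = 0.75% → £0.21
Watch battery replacement £16.08: taxable services → 5.75% + 0% city = 5.75% → £0.92
Wool sweater £111.88: clothing and footwear → 0% + 0.75% city = 0.75% → £0.84
Coat rack £88.76: furniture → 4% + 1% city = 5% → £4.44
Total tax = £1.65 + £25.27 + £0.21 + £0.92 + £0.84 + £4.44 = £33.33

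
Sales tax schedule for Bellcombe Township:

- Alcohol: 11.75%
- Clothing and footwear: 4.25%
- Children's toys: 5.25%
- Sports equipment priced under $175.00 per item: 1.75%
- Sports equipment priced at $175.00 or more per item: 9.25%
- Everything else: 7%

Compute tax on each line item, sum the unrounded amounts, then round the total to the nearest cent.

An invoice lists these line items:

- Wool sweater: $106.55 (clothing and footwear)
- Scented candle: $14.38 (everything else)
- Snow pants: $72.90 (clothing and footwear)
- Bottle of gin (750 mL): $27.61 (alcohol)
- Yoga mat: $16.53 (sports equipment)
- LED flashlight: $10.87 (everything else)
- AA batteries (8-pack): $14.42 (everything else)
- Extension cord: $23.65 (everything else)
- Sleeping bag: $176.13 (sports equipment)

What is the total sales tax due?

$31.88

Wool sweater $106.55: clothing and footwear → 4.25% → $4.528375
Scented candle $14.38: everything else → 7% → $1.0066
Snow pants $72.90: clothing and footwear → 4.25% → $3.09825
Bottle of gin (750 mL) $27.61: alcohol → 11.75% → $3.244175
Yoga mat $16.53: sports equipment, under $175.00 → 1.75% → $0.289275
LED flashlight $10.87: everything else → 7% → $0.7609
AA batteries (8-pack) $14.42: everything else → 7% → $1.0094
Extension cord $23.65: everything else → 7% → $1.6555
Sleeping bag $176.13: sports equipment, $175.00 or more → 9.25% → $16.292025
Unrounded tax sum = $31.8845 → $31.88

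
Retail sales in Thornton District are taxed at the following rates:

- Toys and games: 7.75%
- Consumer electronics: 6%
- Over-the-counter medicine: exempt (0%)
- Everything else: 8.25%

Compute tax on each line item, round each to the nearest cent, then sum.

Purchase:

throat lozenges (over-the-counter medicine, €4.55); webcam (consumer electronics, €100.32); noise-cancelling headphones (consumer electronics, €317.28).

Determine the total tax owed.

€25.06

Throat lozenges €4.55: over-the-counter medicine → 0% → €0.00
Webcam €100.32: consumer electronics → 6% → €6.02
Noise-cancelling headphones €317.28: consumer electronics → 6% → €19.04
Total tax = €6.02 + €19.04 = €25.06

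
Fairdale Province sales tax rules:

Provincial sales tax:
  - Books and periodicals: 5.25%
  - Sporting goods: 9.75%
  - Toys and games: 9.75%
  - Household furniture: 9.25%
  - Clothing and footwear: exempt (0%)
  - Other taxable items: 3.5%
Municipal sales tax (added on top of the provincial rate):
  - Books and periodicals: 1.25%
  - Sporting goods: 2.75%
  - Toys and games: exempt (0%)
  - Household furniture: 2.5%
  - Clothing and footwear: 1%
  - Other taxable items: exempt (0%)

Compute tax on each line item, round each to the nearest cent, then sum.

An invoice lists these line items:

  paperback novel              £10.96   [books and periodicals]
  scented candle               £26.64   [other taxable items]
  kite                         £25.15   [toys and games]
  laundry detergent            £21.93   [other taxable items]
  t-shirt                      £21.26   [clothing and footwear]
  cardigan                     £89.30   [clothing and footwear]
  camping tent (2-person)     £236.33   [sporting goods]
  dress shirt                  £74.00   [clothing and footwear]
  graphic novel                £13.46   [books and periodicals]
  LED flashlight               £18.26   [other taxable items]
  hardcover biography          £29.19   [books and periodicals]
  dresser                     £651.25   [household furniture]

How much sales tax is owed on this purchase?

£116.17

Paperback novel £10.96: books and periodicals → 5.25% + 1.25% municipal = 6.5% → £0.71
Scented candle £26.64: other taxable items → 3.5% + 0% municipal = 3.5% → £0.93
Kite £25.15: toys and games → 9.75% + 0% municipal = 9.75% → £2.45
Laundry detergent £21.93: other taxable items → 3.5% + 0% municipal = 3.5% → £0.77
T-shirt £21.26: clothing and footwear → 0% + 1% municipal = 1% → £0.21
Cardigan £89.30: clothing and footwear → 0% + 1% municipal = 1% → £0.89
Camping tent (2-person) £236.33: sporting goods → 9.75% + 2.75% municipal = 12.5% → £29.54
Dress shirt £74.00: clothing and footwear → 0% + 1% municipal = 1% → £0.74
Graphic novel £13.46: books and periodicals → 5.25% + 1.25% municipal = 6.5% → £0.87
LED flashlight £18.26: other taxable items → 3.5% + 0% municipal = 3.5% → £0.64
Hardcover biography £29.19: books and periodicals → 5.25% + 1.25% municipal = 6.5% → £1.90
Dresser £651.25: household furniture → 9.25% + 2.5% municipal = 11.75% → £76.52
Total tax = £0.71 + £0.93 + £2.45 + £0.77 + £0.21 + £0.89 + £29.54 + £0.74 + £0.87 + £0.64 + £1.90 + £76.52 = £116.17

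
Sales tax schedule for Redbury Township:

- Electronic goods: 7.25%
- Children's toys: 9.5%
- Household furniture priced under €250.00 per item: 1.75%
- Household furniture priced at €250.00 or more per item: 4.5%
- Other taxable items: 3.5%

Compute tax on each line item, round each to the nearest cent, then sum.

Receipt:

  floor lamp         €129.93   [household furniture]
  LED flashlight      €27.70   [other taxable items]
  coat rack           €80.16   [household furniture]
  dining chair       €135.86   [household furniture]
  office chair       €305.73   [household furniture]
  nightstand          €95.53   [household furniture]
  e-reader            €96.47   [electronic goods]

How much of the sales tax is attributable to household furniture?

€21.48

Floor lamp €129.93: household furniture, under €250.00 → 1.75% → €2.27
Coat rack €80.16: household furniture, under €250.00 → 1.75% → €1.40
Dining chair €135.86: household furniture, under €250.00 → 1.75% → €2.38
Office chair €305.73: household furniture, €250.00 or more → 4.5% → €13.76
Nightstand €95.53: household furniture, under €250.00 → 1.75% → €1.67
Tax on household furniture = €2.27 + €1.40 + €2.38 + €13.76 + €1.67 = €21.48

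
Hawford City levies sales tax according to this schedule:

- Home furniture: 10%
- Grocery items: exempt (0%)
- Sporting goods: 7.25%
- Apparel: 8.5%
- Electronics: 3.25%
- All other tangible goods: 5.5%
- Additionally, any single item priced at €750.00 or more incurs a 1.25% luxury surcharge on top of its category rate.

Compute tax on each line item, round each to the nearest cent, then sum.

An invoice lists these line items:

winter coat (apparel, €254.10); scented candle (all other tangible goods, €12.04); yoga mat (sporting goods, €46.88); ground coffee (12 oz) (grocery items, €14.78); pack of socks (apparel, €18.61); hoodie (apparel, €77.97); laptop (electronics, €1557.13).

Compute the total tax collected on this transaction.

Winter coat €254.10: apparel → 8.5% → €21.60
Scented candle €12.04: all other tangible goods → 5.5% → €0.66
Yoga mat €46.88: sporting goods → 7.25% → €3.40
Ground coffee (12 oz) €14.78: grocery items → 0% → €0.00
Pack of socks €18.61: apparel → 8.5% → €1.58
Hoodie €77.97: apparel → 8.5% → €6.63
Laptop €1557.13: electronics → 3.25% + 1.25% surcharge = 4.5% → €70.07
Total tax = €21.60 + €0.66 + €3.40 + €1.58 + €6.63 + €70.07 = €103.94

€103.94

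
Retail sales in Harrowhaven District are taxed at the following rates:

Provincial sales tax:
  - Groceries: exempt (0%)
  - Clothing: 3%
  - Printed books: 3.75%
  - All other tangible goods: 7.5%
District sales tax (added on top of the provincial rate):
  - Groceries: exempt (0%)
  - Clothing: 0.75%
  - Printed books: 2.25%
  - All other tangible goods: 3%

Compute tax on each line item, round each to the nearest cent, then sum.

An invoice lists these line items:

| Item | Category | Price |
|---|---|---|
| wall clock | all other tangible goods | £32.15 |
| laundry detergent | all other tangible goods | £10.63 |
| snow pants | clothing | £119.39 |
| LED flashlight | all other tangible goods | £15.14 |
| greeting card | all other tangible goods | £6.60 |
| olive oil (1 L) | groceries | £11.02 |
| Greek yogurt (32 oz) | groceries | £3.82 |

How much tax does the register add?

£11.26

Wall clock £32.15: all other tangible goods → 7.5% + 3% district = 10.5% → £3.38
Laundry detergent £10.63: all other tangible goods → 7.5% + 3% district = 10.5% → £1.12
Snow pants £119.39: clothing → 3% + 0.75% district = 3.75% → £4.48
LED flashlight £15.14: all other tangible goods → 7.5% + 3% district = 10.5% → £1.59
Greeting card £6.60: all other tangible goods → 7.5% + 3% district = 10.5% → £0.69
Olive oil (1 L) £11.02: groceries → 0% + 0% district = 0% → £0.00
Greek yogurt (32 oz) £3.82: groceries → 0% + 0% district = 0% → £0.00
Total tax = £3.38 + £1.12 + £4.48 + £1.59 + £0.69 = £11.26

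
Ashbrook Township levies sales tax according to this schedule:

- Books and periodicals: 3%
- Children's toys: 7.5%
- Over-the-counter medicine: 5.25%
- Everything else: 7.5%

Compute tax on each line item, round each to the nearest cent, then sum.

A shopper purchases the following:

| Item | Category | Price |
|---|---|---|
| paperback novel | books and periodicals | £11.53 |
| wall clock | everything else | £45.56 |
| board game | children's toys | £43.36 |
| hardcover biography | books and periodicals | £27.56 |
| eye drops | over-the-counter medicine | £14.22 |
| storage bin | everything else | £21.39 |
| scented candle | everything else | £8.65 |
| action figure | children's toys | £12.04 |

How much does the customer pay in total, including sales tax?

£196.06

Paperback novel £11.53: books and periodicals → 3% → £0.35
Wall clock £45.56: everything else → 7.5% → £3.42
Board game £43.36: children's toys → 7.5% → £3.25
Hardcover biography £27.56: books and periodicals → 3% → £0.83
Eye drops £14.22: over-the-counter medicine → 5.25% → £0.75
Storage bin £21.39: everything else → 7.5% → £1.60
Scented candle £8.65: everything else → 7.5% → £0.65
Action figure £12.04: children's toys → 7.5% → £0.90
Subtotal = £184.31; tax = £11.75; total due = £196.06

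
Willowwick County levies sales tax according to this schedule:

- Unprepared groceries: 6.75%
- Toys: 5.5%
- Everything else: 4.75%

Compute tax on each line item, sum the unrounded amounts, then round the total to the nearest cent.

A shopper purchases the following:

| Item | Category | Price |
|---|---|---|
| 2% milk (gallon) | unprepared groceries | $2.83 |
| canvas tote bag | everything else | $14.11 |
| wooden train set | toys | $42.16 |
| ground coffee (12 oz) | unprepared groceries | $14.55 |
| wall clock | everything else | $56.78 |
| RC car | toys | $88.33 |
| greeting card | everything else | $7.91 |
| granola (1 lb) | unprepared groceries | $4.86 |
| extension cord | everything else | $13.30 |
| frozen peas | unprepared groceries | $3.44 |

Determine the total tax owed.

2% milk (gallon) $2.83: unprepared groceries → 6.75% → $0.191025
Canvas tote bag $14.11: everything else → 4.75% → $0.670225
Wooden train set $42.16: toys → 5.5% → $2.3188
Ground coffee (12 oz) $14.55: unprepared groceries → 6.75% → $0.982125
Wall clock $56.78: everything else → 4.75% → $2.69705
RC car $88.33: toys → 5.5% → $4.85815
Greeting card $7.91: everything else → 4.75% → $0.375725
Granola (1 lb) $4.86: unprepared groceries → 6.75% → $0.32805
Extension cord $13.30: everything else → 4.75% → $0.63175
Frozen peas $3.44: unprepared groceries → 6.75% → $0.2322
Unrounded tax sum = $13.2851 → $13.29

$13.29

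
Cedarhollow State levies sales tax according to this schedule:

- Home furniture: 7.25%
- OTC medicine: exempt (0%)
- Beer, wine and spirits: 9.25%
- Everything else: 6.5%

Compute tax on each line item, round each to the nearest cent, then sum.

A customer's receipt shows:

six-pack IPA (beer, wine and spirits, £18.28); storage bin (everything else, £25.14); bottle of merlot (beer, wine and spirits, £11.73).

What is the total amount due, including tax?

£59.56

Six-pack IPA £18.28: beer, wine and spirits → 9.25% → £1.69
Storage bin £25.14: everything else → 6.5% → £1.63
Bottle of merlot £11.73: beer, wine and spirits → 9.25% → £1.09
Subtotal = £55.15; tax = £4.41; total due = £59.56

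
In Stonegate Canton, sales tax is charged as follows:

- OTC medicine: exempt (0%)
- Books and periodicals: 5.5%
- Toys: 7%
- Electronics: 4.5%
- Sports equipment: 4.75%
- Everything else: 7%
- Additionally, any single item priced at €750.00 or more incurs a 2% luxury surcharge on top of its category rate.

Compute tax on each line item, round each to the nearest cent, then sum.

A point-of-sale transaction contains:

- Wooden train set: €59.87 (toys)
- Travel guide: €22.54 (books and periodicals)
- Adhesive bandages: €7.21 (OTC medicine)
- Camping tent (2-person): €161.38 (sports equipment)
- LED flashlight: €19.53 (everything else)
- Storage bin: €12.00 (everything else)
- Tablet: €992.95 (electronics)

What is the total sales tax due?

Wooden train set €59.87: toys → 7% → €4.19
Travel guide €22.54: books and periodicals → 5.5% → €1.24
Adhesive bandages €7.21: OTC medicine → 0% → €0.00
Camping tent (2-person) €161.38: sports equipment → 4.75% → €7.67
LED flashlight €19.53: everything else → 7% → €1.37
Storage bin €12.00: everything else → 7% → €0.84
Tablet €992.95: electronics → 4.5% + 2% surcharge = 6.5% → €64.54
Total tax = €4.19 + €1.24 + €7.67 + €1.37 + €0.84 + €64.54 = €79.85

€79.85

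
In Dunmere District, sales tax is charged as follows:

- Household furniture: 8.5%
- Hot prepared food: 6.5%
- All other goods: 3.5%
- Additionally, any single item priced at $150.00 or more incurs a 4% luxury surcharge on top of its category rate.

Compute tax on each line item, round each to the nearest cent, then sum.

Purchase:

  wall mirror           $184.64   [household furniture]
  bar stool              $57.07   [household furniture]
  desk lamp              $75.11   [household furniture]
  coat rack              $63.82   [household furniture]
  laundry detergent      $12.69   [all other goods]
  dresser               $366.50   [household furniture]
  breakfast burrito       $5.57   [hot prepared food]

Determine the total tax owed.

Wall mirror $184.64: household furniture → 8.5% + 4% surcharge = 12.5% → $23.08
Bar stool $57.07: household furniture → 8.5% → $4.85
Desk lamp $75.11: household furniture → 8.5% → $6.38
Coat rack $63.82: household furniture → 8.5% → $5.42
Laundry detergent $12.69: all other goods → 3.5% → $0.44
Dresser $366.50: household furniture → 8.5% + 4% surcharge = 12.5% → $45.81
Breakfast burrito $5.57: hot prepared food → 6.5% → $0.36
Total tax = $23.08 + $4.85 + $6.38 + $5.42 + $0.44 + $45.81 + $0.36 = $86.34

$86.34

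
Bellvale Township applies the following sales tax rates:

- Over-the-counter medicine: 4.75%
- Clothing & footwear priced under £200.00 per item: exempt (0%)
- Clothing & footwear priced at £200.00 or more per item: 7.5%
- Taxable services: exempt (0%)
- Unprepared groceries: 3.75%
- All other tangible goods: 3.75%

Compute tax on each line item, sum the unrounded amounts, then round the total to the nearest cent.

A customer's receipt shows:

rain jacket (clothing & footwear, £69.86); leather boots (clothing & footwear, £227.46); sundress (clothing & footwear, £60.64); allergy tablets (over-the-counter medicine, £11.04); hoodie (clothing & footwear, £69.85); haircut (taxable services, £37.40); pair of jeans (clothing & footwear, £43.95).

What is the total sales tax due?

£17.58

Rain jacket £69.86: clothing & footwear, under £200.00 → 0% → £0.00
Leather boots £227.46: clothing & footwear, £200.00 or more → 7.5% → £17.0595
Sundress £60.64: clothing & footwear, under £200.00 → 0% → £0.00
Allergy tablets £11.04: over-the-counter medicine → 4.75% → £0.5244
Hoodie £69.85: clothing & footwear, under £200.00 → 0% → £0.00
Haircut £37.40: taxable services → 0% → £0.00
Pair of jeans £43.95: clothing & footwear, under £200.00 → 0% → £0.00
Unrounded tax sum = £17.5839 → £17.58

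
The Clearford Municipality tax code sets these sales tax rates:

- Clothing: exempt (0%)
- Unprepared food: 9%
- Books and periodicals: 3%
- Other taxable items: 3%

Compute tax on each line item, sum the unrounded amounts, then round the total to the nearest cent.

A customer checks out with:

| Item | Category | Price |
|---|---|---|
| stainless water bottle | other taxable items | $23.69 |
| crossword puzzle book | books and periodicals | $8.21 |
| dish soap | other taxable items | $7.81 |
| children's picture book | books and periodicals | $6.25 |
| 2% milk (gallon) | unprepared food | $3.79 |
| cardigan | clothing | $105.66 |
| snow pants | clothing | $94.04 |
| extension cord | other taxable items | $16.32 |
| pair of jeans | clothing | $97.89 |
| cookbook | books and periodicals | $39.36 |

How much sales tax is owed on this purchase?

$3.39

Stainless water bottle $23.69: other taxable items → 3% → $0.7107
Crossword puzzle book $8.21: books and periodicals → 3% → $0.2463
Dish soap $7.81: other taxable items → 3% → $0.2343
Children's picture book $6.25: books and periodicals → 3% → $0.1875
2% milk (gallon) $3.79: unprepared food → 9% → $0.3411
Cardigan $105.66: clothing → 0% → $0.00
Snow pants $94.04: clothing → 0% → $0.00
Extension cord $16.32: other taxable items → 3% → $0.4896
Pair of jeans $97.89: clothing → 0% → $0.00
Cookbook $39.36: books and periodicals → 3% → $1.1808
Unrounded tax sum = $3.3903 → $3.39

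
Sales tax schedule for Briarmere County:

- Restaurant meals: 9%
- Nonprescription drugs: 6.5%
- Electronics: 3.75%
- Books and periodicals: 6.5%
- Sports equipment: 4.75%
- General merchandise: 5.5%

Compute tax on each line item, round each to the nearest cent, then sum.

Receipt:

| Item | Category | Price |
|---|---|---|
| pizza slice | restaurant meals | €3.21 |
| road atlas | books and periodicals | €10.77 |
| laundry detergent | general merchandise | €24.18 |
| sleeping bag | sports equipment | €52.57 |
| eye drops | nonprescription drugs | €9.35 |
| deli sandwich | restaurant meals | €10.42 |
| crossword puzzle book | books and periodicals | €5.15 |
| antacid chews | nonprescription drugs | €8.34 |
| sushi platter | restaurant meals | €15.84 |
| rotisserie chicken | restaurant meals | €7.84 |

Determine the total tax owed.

€9.38

Pizza slice €3.21: restaurant meals → 9% → €0.29
Road atlas €10.77: books and periodicals → 6.5% → €0.70
Laundry detergent €24.18: general merchandise → 5.5% → €1.33
Sleeping bag €52.57: sports equipment → 4.75% → €2.50
Eye drops €9.35: nonprescription drugs → 6.5% → €0.61
Deli sandwich €10.42: restaurant meals → 9% → €0.94
Crossword puzzle book €5.15: books and periodicals → 6.5% → €0.33
Antacid chews €8.34: nonprescription drugs → 6.5% → €0.54
Sushi platter €15.84: restaurant meals → 9% → €1.43
Rotisserie chicken €7.84: restaurant meals → 9% → €0.71
Total tax = €0.29 + €0.70 + €1.33 + €2.50 + €0.61 + €0.94 + €0.33 + €0.54 + €1.43 + €0.71 = €9.38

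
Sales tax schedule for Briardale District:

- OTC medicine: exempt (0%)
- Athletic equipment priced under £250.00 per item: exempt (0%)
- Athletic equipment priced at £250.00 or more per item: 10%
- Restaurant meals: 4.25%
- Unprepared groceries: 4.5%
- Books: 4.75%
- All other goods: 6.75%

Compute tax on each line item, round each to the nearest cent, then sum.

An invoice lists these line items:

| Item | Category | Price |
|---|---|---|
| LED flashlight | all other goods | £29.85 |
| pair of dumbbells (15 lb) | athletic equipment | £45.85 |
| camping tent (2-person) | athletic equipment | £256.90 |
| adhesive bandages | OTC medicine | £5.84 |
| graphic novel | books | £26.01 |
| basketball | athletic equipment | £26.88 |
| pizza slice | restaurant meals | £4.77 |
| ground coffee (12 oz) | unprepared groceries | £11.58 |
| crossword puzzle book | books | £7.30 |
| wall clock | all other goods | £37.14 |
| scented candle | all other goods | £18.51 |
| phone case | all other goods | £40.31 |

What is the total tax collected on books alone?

£1.59

Graphic novel £26.01: books → 4.75% → £1.24
Crossword puzzle book £7.30: books → 4.75% → £0.35
Tax on books = £1.24 + £0.35 = £1.59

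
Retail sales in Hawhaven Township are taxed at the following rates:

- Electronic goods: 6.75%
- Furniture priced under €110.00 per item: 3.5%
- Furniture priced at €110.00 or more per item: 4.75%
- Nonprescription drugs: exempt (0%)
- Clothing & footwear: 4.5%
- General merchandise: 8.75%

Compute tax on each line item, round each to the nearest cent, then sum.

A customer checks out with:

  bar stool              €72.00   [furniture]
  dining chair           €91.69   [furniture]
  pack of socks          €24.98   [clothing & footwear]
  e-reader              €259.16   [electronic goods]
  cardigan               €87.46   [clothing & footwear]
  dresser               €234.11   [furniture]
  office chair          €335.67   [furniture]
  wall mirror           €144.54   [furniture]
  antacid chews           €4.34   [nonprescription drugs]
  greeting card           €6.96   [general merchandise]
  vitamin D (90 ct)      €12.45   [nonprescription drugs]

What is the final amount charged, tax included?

Bar stool €72.00: furniture, under €110.00 → 3.5% → €2.52
Dining chair €91.69: furniture, under €110.00 → 3.5% → €3.21
Pack of socks €24.98: clothing & footwear → 4.5% → €1.12
E-reader €259.16: electronic goods → 6.75% → €17.49
Cardigan €87.46: clothing & footwear → 4.5% → €3.94
Dresser €234.11: furniture, €110.00 or more → 4.75% → €11.12
Office chair €335.67: furniture, €110.00 or more → 4.75% → €15.94
Wall mirror €144.54: furniture, €110.00 or more → 4.75% → €6.87
Antacid chews €4.34: nonprescription drugs → 0% → €0.00
Greeting card €6.96: general merchandise → 8.75% → €0.61
Vitamin D (90 ct) €12.45: nonprescription drugs → 0% → €0.00
Subtotal = €1273.36; tax = €62.82; total due = €1336.18

€1336.18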